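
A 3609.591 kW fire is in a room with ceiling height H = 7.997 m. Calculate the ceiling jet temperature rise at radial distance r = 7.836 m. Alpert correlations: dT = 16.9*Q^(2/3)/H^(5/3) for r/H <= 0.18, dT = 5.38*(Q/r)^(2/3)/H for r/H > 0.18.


r/H = 7.836 / 7.997 = 0.97987
r/H > 0.18, so dT = 5.38*(Q/r)^(2/3)/H
Q/r = 460.64
(Q/r)^(2/3) = 59.645
dT = 5.38 * 59.645 / 7.997 = 40.126 K

40.126 K


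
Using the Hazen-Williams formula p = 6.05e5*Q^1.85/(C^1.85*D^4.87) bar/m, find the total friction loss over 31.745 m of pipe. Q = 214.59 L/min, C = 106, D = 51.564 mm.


Q^1.85 = 20582
C^1.85 = 5582.3
D^4.87 = 2.1834e+08
p/m = 0.010216 bar/m
p_total = 0.010216 * 31.745 = 0.32431 bar

0.32431 bar


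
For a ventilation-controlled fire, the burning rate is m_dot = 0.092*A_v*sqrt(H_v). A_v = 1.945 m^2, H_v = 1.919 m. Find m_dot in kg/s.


sqrt(H_v) = 1.3853
m_dot = 0.092 * 1.945 * 1.3853 = 0.24788 kg/s

0.24788 kg/s


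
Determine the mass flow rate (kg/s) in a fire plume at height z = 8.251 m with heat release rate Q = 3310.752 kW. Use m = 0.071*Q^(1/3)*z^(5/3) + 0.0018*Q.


Q^(1/3) = 14.904
z^(5/3) = 33.691
First term = 0.071 * 14.904 * 33.691 = 35.652
Second term = 0.0018 * 3310.752 = 5.9594
m = 41.611 kg/s

41.611 kg/s


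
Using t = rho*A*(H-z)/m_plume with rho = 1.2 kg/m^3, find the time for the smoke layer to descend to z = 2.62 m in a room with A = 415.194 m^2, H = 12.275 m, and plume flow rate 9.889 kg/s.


H - z = 9.655 m
t = 1.2 * 415.194 * 9.655 / 9.889 = 486.44 s

486.44 s


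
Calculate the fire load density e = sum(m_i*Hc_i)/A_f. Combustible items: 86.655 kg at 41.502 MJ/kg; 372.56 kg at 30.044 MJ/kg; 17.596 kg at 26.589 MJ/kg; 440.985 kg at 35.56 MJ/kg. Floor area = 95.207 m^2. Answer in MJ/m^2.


Total energy = 86.655*41.502 + 372.56*30.044 + 17.596*26.589 + 440.985*35.56
= 3596.356 + 11193.19 + 467.8600 + 15681.43
= 30938.84 MJ
e = 30938.84 / 95.207 = 324.96 MJ/m^2

324.96 MJ/m^2


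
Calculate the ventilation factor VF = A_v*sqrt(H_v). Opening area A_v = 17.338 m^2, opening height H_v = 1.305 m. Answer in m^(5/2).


sqrt(H_v) = 1.1424
VF = 17.338 * 1.1424 = 19.806 m^(5/2)

19.806 m^(5/2)


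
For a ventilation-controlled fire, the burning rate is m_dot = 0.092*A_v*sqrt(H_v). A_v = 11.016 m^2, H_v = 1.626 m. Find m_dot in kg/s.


sqrt(H_v) = 1.2751
m_dot = 0.092 * 11.016 * 1.2751 = 1.2923 kg/s

1.2923 kg/s


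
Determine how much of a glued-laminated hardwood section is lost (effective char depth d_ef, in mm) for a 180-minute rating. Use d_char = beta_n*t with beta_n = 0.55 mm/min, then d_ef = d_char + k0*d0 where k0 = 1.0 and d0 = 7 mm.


d_char = 0.55 * 180 = 99 mm
d_ef = 99 + 1.0*7 = 106 mm

106 mm


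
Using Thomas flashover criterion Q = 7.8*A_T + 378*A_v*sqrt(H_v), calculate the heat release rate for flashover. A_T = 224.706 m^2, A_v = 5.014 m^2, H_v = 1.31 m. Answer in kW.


7.8*A_T = 1752.7
sqrt(H_v) = 1.1446
378*A_v*sqrt(H_v) = 2169.3
Q = 1752.7 + 2169.3 = 3922.0 kW

3922.0 kW


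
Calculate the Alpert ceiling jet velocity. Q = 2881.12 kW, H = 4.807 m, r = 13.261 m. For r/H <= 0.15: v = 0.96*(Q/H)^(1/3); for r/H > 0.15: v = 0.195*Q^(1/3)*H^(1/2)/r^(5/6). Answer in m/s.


r/H = 13.261 / 4.807 = 2.7587
r/H > 0.15, so v = 0.195*Q^(1/3)*H^(1/2)/r^(5/6)
Q^(1/3) = 14.229
H^(1/2) = 2.1925
r^(5/6) = 8.6195
v = 0.195 * 14.229 * 2.1925 / 8.6195 = 0.70579 m/s

0.70579 m/s


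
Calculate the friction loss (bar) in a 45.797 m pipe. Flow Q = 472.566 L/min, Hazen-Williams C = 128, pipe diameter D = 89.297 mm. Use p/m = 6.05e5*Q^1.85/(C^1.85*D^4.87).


Q^1.85 = 88666
C^1.85 = 7913.0
D^4.87 = 3.1665e+09
p/m = 0.0021409 bar/m
p_total = 0.0021409 * 45.797 = 0.098047 bar

0.098047 bar


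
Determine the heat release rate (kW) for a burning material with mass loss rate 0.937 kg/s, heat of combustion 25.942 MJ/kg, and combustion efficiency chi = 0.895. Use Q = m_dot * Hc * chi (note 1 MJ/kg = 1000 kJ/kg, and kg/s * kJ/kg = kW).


Hc = 25.942 MJ/kg = 25.942 * 1000 kJ/kg = 25942 kJ/kg
Q = 0.937 kg/s * 25942 kJ/kg * 0.895 = 21755 kW

21755 kW


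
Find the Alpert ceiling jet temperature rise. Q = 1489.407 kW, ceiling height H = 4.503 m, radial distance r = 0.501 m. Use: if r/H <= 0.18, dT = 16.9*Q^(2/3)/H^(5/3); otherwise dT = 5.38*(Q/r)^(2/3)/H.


r/H = 0.501 / 4.503 = 0.11126
r/H <= 0.18, so dT = 16.9*Q^(2/3)/H^(5/3)
Q^(2/3) = 130.42
H^(5/3) = 12.279
dT = 16.9 * 130.42 / 12.279 = 179.50 K

179.50 K


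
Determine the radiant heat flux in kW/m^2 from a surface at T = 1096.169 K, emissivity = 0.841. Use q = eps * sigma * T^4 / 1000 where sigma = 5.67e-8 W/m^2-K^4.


T^4 = 1.4438e+12
q = 0.841 * 5.67e-8 * 1.4438e+12 / 1000 = 68.848 kW/m^2

68.848 kW/m^2


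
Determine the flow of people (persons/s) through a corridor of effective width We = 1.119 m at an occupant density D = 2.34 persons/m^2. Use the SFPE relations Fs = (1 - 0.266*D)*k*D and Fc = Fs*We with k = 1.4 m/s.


1 - 0.266*D = 1 - 0.266*2.34 = 0.37756
Fs = 0.37756 * 1.4 * 2.34 = 1.2369 persons/(s*m)
Fc = 1.2369 * 1.119 = 1.3841 persons/s

1.3841 persons/s


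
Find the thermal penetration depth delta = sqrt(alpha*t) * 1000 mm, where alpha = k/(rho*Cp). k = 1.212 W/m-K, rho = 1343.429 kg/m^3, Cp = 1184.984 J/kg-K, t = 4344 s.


alpha = 1.212 / (1343.429 * 1184.984) = 7.6133e-07 m^2/s
alpha * t = 0.0033072
delta = sqrt(0.0033072) * 1000 = 57.509 mm

57.509 mm


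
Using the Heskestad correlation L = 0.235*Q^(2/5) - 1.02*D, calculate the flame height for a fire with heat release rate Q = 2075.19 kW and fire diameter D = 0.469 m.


Q^(2/5) = 21.224
0.235 * Q^(2/5) = 4.9876
1.02 * D = 0.47838
L = 4.5092 m

4.5092 m


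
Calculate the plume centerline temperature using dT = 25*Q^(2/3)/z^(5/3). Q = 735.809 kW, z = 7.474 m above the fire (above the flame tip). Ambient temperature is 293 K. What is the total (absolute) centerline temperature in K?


Q^(2/3) = 81.504
z^(5/3) = 28.571
dT = 25 * 81.504 / 28.571 = 71.317 K
T = 293 + 71.317 = 364.32 K

364.32 K


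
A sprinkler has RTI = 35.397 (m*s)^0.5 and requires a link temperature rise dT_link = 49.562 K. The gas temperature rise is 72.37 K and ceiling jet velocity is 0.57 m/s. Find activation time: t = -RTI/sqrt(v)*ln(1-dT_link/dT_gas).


dT_link/dT_gas = 0.68484
ln(1 - 0.68484) = -1.1547
t = -35.397 / sqrt(0.57) * -1.1547 = 54.137 s

54.137 s


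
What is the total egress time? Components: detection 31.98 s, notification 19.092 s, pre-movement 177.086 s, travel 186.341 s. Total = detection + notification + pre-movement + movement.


Total = 31.98 + 19.092 + 177.086 + 186.341 = 414.499 s

414.499 s


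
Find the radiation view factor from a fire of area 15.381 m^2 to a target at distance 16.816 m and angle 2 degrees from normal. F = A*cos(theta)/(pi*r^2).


cos(2 deg) = 0.99939
pi*r^2 = 888.37
F = 15.381 * 0.99939 / 888.37 = 0.017303

0.017303


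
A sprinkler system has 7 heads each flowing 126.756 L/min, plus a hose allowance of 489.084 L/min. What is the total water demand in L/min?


Sprinkler demand = 7 * 126.756 = 887.292 L/min
Total = 887.292 + 489.084 = 1376.376 L/min

1376.376 L/min


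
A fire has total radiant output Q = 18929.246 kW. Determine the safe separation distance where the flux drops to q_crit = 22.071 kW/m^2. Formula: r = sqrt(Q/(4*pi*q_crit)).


4*pi*q_crit = 277.35
Q/(4*pi*q_crit) = 68.250
r = sqrt(68.250) = 8.2613 m

8.2613 m


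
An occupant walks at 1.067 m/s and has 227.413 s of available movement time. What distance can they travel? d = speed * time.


d = 1.067 * 227.413 = 242.65 m

242.65 m


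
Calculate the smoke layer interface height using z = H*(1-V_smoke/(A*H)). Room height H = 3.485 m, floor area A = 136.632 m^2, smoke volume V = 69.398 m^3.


V/(A*H) = 0.14574
1 - 0.14574 = 0.85426
z = 3.485 * 0.85426 = 2.9771 m

2.9771 m


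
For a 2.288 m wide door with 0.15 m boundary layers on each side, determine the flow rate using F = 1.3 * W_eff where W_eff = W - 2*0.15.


W_eff = 2.288 - 0.30 = 1.988 m
F = 1.3 * 1.988 = 2.5844 persons/s

2.5844 persons/s


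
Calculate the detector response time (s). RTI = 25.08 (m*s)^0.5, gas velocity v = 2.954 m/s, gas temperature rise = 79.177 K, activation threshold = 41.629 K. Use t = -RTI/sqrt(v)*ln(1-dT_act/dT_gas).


dT_act/dT_gas = 0.52577
ln(1 - 0.52577) = -0.74607
t = -25.08 / sqrt(2.954) * -0.74607 = 10.887 s

10.887 s


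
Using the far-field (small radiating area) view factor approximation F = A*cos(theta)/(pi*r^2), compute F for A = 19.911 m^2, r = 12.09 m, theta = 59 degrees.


cos(59 deg) = 0.51504
pi*r^2 = 459.20
F = 19.911 * 0.51504 / 459.20 = 0.022332

0.022332


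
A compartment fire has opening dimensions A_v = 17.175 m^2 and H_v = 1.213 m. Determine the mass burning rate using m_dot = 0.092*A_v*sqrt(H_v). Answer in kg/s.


sqrt(H_v) = 1.1014
m_dot = 0.092 * 17.175 * 1.1014 = 1.7403 kg/s

1.7403 kg/s


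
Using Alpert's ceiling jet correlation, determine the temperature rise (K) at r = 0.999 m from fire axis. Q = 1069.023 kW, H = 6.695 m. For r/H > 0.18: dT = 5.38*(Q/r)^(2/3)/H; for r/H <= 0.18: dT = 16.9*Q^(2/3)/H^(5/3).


r/H = 0.999 / 6.695 = 0.14922
r/H <= 0.18, so dT = 16.9*Q^(2/3)/H^(5/3)
Q^(2/3) = 104.55
H^(5/3) = 23.782
dT = 16.9 * 104.55 / 23.782 = 74.295 K

74.295 K


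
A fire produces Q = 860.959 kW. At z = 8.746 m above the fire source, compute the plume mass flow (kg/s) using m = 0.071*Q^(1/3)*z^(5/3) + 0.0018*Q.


Q^(1/3) = 9.5132
z^(5/3) = 37.126
First term = 0.071 * 9.5132 * 37.126 = 25.077
Second term = 0.0018 * 860.959 = 1.5497
m = 26.626 kg/s

26.626 kg/s


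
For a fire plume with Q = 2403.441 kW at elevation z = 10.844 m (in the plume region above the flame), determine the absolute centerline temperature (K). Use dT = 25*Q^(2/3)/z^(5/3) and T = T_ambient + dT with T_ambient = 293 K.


Q^(2/3) = 179.43
z^(5/3) = 53.127
dT = 25 * 179.43 / 53.127 = 84.433 K
T = 293 + 84.433 = 377.43 K

377.43 K


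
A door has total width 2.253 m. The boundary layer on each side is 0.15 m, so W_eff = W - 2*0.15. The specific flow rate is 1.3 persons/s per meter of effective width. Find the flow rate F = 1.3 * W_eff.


W_eff = 2.253 - 0.30 = 1.953 m
F = 1.3 * 1.953 = 2.5389 persons/s

2.5389 persons/s


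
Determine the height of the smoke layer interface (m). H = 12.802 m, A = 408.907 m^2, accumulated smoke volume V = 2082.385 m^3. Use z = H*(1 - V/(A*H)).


V/(A*H) = 0.39779
1 - 0.39779 = 0.60221
z = 12.802 * 0.60221 = 7.7094 m

7.7094 m


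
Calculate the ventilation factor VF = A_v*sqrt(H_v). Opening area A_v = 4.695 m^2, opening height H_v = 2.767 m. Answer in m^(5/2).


sqrt(H_v) = 1.6634
VF = 4.695 * 1.6634 = 7.8098 m^(5/2)

7.8098 m^(5/2)


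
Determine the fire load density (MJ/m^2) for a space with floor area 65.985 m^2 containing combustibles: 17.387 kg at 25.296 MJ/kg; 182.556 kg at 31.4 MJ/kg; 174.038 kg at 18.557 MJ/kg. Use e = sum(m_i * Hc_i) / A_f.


Total energy = 17.387*25.296 + 182.556*31.4 + 174.038*18.557
= 439.8216 + 5732.258 + 3229.623
= 9401.703 MJ
e = 9401.703 / 65.985 = 142.48 MJ/m^2

142.48 MJ/m^2


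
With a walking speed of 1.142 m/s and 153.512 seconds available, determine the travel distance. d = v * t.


d = 1.142 * 153.512 = 175.31 m

175.31 m


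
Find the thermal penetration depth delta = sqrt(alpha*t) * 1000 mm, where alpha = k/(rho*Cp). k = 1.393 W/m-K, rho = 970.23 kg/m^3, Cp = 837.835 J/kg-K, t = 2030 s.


alpha = 1.393 / (970.23 * 837.835) = 1.7136e-06 m^2/s
alpha * t = 0.0034787
delta = sqrt(0.0034787) * 1000 = 58.980 mm

58.980 mm


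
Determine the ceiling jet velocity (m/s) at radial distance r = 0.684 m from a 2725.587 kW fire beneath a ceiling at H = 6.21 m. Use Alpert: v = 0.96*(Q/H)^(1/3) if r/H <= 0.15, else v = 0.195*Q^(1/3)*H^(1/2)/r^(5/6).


r/H = 0.684 / 6.21 = 0.11014
r/H <= 0.15, so v = 0.96*(Q/H)^(1/3)
Q/H = 438.90
(Q/H)^(1/3) = 7.5996
v = 0.96 * 7.5996 = 7.2956 m/s

7.2956 m/s


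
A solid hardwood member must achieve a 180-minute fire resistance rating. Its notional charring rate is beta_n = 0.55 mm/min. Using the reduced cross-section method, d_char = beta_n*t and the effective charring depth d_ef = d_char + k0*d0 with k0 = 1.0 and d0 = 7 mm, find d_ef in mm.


d_char = 0.55 * 180 = 99 mm
d_ef = 99 + 1.0*7 = 106 mm

106 mm


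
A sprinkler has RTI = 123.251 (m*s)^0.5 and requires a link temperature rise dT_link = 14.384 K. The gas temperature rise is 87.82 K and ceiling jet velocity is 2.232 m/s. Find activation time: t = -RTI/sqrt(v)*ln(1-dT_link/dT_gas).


dT_link/dT_gas = 0.16379
ln(1 - 0.16379) = -0.17887
t = -123.251 / sqrt(2.232) * -0.17887 = 14.757 s

14.757 s


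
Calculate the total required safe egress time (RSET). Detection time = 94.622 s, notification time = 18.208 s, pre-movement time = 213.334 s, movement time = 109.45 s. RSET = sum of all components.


Total = 94.622 + 18.208 + 213.334 + 109.45 = 435.614 s

435.614 s


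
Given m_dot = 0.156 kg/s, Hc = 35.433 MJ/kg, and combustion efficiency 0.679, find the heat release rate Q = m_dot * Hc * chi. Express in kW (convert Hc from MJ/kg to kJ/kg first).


Hc = 35.433 MJ/kg = 35.433 * 1000 kJ/kg = 35433 kJ/kg
Q = 0.156 kg/s * 35433 kJ/kg * 0.679 = 3753.2 kW

3753.2 kW


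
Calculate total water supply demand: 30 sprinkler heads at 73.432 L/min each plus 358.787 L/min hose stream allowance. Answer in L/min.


Sprinkler demand = 30 * 73.432 = 2202.96 L/min
Total = 2202.96 + 358.787 = 2561.747 L/min

2561.747 L/min


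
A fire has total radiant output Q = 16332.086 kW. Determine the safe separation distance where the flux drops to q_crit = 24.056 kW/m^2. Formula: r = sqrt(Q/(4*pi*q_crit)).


4*pi*q_crit = 302.30
Q/(4*pi*q_crit) = 54.027
r = sqrt(54.027) = 7.3503 m

7.3503 m


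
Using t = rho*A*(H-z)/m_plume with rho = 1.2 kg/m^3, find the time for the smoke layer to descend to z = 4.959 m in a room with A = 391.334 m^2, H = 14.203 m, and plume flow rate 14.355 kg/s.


H - z = 9.244 m
t = 1.2 * 391.334 * 9.244 / 14.355 = 302.40 s

302.40 s


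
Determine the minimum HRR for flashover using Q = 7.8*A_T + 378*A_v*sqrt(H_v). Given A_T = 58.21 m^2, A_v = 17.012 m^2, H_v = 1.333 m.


7.8*A_T = 454.038
sqrt(H_v) = 1.1546
378*A_v*sqrt(H_v) = 7424.4
Q = 454.038 + 7424.4 = 7878.5 kW

7878.5 kW


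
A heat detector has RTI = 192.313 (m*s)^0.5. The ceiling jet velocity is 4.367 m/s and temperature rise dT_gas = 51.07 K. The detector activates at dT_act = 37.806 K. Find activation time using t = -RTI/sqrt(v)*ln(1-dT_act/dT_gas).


dT_act/dT_gas = 0.74028
ln(1 - 0.74028) = -1.3481
t = -192.313 / sqrt(4.367) * -1.3481 = 124.07 s

124.07 s


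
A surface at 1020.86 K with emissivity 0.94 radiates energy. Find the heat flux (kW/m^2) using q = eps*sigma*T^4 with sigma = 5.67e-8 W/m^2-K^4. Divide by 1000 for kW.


T^4 = 1.0861e+12
q = 0.94 * 5.67e-8 * 1.0861e+12 / 1000 = 57.886 kW/m^2

57.886 kW/m^2


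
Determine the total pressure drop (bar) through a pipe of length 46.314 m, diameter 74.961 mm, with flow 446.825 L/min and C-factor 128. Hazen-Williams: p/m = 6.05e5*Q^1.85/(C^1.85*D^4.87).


Q^1.85 = 79938
C^1.85 = 7913.0
D^4.87 = 1.3504e+09
p/m = 0.0045261 bar/m
p_total = 0.0045261 * 46.314 = 0.20962 bar

0.20962 bar


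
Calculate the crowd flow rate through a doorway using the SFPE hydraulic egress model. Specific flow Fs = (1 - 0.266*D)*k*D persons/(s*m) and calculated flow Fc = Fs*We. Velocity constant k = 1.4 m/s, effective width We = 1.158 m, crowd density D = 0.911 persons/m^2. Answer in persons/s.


1 - 0.266*D = 1 - 0.266*0.911 = 0.75767
Fs = 0.75767 * 1.4 * 0.911 = 0.96634 persons/(s*m)
Fc = 0.96634 * 1.158 = 1.1190 persons/s

1.1190 persons/s


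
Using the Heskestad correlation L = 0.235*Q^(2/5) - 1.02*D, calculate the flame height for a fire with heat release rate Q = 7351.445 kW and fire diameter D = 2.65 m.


Q^(2/5) = 35.201
0.235 * Q^(2/5) = 8.2721
1.02 * D = 2.703
L = 5.5691 m

5.5691 m


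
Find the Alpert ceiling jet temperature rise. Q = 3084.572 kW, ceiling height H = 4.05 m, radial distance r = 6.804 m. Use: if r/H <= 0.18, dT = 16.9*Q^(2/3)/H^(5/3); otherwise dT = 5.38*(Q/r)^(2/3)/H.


r/H = 6.804 / 4.05 = 1.68
r/H > 0.18, so dT = 5.38*(Q/r)^(2/3)/H
Q/r = 453.35
(Q/r)^(2/3) = 59.014
dT = 5.38 * 59.014 / 4.05 = 78.394 K

78.394 K


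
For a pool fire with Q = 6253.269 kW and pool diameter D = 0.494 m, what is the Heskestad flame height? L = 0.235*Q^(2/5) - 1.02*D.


Q^(2/5) = 32.995
0.235 * Q^(2/5) = 7.7537
1.02 * D = 0.50388
L = 7.2499 m

7.2499 m


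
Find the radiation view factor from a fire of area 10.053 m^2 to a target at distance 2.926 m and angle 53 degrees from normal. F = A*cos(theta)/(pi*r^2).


cos(53 deg) = 0.60182
pi*r^2 = 26.897
F = 10.053 * 0.60182 / 26.897 = 0.22494

0.22494


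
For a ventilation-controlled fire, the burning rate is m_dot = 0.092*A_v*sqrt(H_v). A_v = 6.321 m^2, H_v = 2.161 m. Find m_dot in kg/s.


sqrt(H_v) = 1.4700
m_dot = 0.092 * 6.321 * 1.4700 = 0.85487 kg/s

0.85487 kg/s


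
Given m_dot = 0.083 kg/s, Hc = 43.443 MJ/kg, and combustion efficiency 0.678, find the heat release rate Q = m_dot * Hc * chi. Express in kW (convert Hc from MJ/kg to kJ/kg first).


Hc = 43.443 MJ/kg = 43.443 * 1000 kJ/kg = 43443 kJ/kg
Q = 0.083 kg/s * 43443 kJ/kg * 0.678 = 2444.7 kW

2444.7 kW


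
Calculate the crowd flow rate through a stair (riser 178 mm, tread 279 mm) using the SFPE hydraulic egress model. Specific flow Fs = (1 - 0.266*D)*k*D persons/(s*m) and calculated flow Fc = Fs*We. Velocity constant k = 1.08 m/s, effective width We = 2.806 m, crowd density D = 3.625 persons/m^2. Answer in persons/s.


1 - 0.266*D = 1 - 0.266*3.625 = 0.035750
Fs = 0.035750 * 1.08 * 3.625 = 0.13996 persons/(s*m)
Fc = 0.13996 * 2.806 = 0.39273 persons/s

0.39273 persons/s


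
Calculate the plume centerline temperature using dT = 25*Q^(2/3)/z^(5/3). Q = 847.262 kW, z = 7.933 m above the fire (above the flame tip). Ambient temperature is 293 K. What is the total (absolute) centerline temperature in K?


Q^(2/3) = 89.539
z^(5/3) = 31.555
dT = 25 * 89.539 / 31.555 = 70.940 K
T = 293 + 70.940 = 363.94 K

363.94 K


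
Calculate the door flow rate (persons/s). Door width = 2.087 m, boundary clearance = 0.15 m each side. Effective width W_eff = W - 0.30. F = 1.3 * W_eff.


W_eff = 2.087 - 0.30 = 1.787 m
F = 1.3 * 1.787 = 2.3231 persons/s

2.3231 persons/s


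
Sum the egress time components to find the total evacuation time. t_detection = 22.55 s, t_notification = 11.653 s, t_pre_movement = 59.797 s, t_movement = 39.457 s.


Total = 22.55 + 11.653 + 59.797 + 39.457 = 133.457 s

133.457 s


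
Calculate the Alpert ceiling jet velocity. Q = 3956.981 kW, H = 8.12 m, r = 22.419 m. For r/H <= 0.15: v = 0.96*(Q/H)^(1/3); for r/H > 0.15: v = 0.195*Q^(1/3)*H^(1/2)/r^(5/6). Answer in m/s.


r/H = 22.419 / 8.12 = 2.7610
r/H > 0.15, so v = 0.195*Q^(1/3)*H^(1/2)/r^(5/6)
Q^(1/3) = 15.817
H^(1/2) = 2.8496
r^(5/6) = 13.351
v = 0.195 * 15.817 * 2.8496 / 13.351 = 0.65829 m/s

0.65829 m/s


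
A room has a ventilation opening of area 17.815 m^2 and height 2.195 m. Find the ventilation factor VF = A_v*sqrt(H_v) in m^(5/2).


sqrt(H_v) = 1.4816
VF = 17.815 * 1.4816 = 26.394 m^(5/2)

26.394 m^(5/2)


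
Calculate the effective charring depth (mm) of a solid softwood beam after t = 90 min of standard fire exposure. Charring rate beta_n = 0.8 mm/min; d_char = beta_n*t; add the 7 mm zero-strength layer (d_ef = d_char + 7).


d_char = 0.8 * 90 = 72 mm
d_ef = 72 + 1.0*7 = 79 mm

79 mm


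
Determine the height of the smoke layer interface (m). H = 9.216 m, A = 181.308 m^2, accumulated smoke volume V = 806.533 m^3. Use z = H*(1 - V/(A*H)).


V/(A*H) = 0.48268
1 - 0.48268 = 0.51732
z = 9.216 * 0.51732 = 4.7676 m

4.7676 m


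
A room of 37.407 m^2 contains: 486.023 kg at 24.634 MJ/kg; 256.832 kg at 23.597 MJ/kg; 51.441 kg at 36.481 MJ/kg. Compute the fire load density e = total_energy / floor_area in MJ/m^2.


Total energy = 486.023*24.634 + 256.832*23.597 + 51.441*36.481
= 11972.69 + 6060.465 + 1876.619
= 19909.77 MJ
e = 19909.77 / 37.407 = 532.25 MJ/m^2

532.25 MJ/m^2


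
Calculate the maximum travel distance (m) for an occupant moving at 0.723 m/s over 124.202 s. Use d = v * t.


d = 0.723 * 124.202 = 89.798 m

89.798 m


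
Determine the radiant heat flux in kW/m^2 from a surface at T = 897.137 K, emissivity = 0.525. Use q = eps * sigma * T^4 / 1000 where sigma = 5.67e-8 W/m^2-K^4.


T^4 = 6.4779e+11
q = 0.525 * 5.67e-8 * 6.4779e+11 / 1000 = 19.283 kW/m^2

19.283 kW/m^2


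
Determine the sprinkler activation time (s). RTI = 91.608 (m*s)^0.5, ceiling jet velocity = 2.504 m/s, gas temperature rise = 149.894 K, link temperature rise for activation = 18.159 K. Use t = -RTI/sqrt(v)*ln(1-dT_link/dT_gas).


dT_link/dT_gas = 0.12115
ln(1 - 0.12115) = -0.12914
t = -91.608 / sqrt(2.504) * -0.12914 = 7.4759 s

7.4759 s


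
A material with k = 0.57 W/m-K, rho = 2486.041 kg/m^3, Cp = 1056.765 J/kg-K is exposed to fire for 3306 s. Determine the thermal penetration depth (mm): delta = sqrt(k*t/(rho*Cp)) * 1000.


alpha = 0.57 / (2486.041 * 1056.765) = 2.1696e-07 m^2/s
alpha * t = 0.00071728
delta = sqrt(0.00071728) * 1000 = 26.782 mm

26.782 mm


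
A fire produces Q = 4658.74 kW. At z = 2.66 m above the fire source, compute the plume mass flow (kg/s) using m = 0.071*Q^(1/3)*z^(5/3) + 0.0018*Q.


Q^(1/3) = 16.702
z^(5/3) = 5.1066
First term = 0.071 * 16.702 * 5.1066 = 6.0555
Second term = 0.0018 * 4658.74 = 8.3857
m = 14.441 kg/s

14.441 kg/s


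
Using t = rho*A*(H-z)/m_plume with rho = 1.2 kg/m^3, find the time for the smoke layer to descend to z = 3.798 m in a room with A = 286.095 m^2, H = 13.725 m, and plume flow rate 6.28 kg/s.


H - z = 9.927 m
t = 1.2 * 286.095 * 9.927 / 6.28 = 542.69 s

542.69 s


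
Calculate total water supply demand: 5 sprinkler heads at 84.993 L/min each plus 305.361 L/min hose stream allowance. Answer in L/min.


Sprinkler demand = 5 * 84.993 = 424.965 L/min
Total = 424.965 + 305.361 = 730.326 L/min

730.326 L/min


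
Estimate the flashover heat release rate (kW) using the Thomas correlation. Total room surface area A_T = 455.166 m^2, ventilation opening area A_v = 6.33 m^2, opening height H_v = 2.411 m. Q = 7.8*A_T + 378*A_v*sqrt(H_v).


7.8*A_T = 3550.3
sqrt(H_v) = 1.5527
378*A_v*sqrt(H_v) = 3715.3
Q = 3550.3 + 3715.3 = 7265.6 kW

7265.6 kW


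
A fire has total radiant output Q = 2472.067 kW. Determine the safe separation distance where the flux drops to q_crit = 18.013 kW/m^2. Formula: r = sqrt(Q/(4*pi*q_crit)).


4*pi*q_crit = 226.36
Q/(4*pi*q_crit) = 10.921
r = sqrt(10.921) = 3.3047 m

3.3047 m


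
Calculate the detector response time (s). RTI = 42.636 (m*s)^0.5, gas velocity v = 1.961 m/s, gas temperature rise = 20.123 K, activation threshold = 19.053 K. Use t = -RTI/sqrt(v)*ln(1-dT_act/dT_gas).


dT_act/dT_gas = 0.94683
ln(1 - 0.94683) = -2.9342
t = -42.636 / sqrt(1.961) * -2.9342 = 89.336 s

89.336 s


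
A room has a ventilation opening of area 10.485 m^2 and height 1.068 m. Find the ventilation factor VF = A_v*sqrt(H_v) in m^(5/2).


sqrt(H_v) = 1.0334
VF = 10.485 * 1.0334 = 10.836 m^(5/2)

10.836 m^(5/2)


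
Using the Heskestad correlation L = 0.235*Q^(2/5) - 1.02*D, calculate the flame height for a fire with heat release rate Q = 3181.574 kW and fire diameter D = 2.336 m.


Q^(2/5) = 25.180
0.235 * Q^(2/5) = 5.9173
1.02 * D = 2.3827
L = 3.5346 m

3.5346 m


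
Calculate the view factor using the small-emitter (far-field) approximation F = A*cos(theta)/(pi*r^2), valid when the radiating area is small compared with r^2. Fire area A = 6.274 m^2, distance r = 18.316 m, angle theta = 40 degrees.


cos(40 deg) = 0.76604
pi*r^2 = 1053.9
F = 6.274 * 0.76604 / 1053.9 = 0.0045602

0.0045602


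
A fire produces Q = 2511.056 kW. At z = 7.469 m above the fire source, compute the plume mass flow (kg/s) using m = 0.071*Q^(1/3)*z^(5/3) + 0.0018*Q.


Q^(1/3) = 13.592
z^(5/3) = 28.539
First term = 0.071 * 13.592 * 28.539 = 27.541
Second term = 0.0018 * 2511.056 = 4.5199
m = 32.061 kg/s

32.061 kg/s


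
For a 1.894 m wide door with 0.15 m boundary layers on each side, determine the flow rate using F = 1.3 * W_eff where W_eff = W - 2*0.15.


W_eff = 1.894 - 0.30 = 1.594 m
F = 1.3 * 1.594 = 2.0722 persons/s

2.0722 persons/s


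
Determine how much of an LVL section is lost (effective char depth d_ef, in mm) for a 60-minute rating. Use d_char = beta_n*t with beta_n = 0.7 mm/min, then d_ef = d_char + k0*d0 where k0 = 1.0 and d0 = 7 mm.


d_char = 0.7 * 60 = 42 mm
d_ef = 42 + 1.0*7 = 49 mm

49 mm


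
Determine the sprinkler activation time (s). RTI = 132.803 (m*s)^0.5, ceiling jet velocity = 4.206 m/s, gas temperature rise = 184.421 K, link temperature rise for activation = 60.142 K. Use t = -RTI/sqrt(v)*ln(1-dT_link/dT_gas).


dT_link/dT_gas = 0.32611
ln(1 - 0.32611) = -0.39469
t = -132.803 / sqrt(4.206) * -0.39469 = 25.558 s

25.558 s


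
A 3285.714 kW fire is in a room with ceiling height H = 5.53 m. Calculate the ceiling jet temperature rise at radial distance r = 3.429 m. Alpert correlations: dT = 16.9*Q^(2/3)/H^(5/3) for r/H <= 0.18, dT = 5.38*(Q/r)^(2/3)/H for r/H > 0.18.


r/H = 3.429 / 5.53 = 0.62007
r/H > 0.18, so dT = 5.38*(Q/r)^(2/3)/H
Q/r = 958.21
(Q/r)^(2/3) = 97.194
dT = 5.38 * 97.194 / 5.53 = 94.558 K

94.558 K


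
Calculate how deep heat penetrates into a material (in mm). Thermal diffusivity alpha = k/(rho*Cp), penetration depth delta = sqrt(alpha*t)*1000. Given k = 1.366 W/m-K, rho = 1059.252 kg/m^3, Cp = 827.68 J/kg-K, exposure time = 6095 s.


alpha = 1.366 / (1059.252 * 827.68) = 1.5581e-06 m^2/s
alpha * t = 0.0094965
delta = sqrt(0.0094965) * 1000 = 97.450 mm

97.450 mm


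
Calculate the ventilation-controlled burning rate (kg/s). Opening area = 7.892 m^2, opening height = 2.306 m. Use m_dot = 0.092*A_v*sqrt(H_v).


sqrt(H_v) = 1.5186
m_dot = 0.092 * 7.892 * 1.5186 = 1.1026 kg/s

1.1026 kg/s


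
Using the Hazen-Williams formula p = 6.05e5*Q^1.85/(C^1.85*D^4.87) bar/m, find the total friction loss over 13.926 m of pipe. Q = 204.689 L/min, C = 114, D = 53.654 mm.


Q^1.85 = 18859
C^1.85 = 6386.7
D^4.87 = 2.6495e+08
p/m = 0.0067429 bar/m
p_total = 0.0067429 * 13.926 = 0.093901 bar

0.093901 bar


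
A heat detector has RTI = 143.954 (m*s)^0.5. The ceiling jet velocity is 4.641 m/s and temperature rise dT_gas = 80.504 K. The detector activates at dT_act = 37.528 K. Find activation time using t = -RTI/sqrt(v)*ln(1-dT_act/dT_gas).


dT_act/dT_gas = 0.46616
ln(1 - 0.46616) = -0.62767
t = -143.954 / sqrt(4.641) * -0.62767 = 41.942 s

41.942 s


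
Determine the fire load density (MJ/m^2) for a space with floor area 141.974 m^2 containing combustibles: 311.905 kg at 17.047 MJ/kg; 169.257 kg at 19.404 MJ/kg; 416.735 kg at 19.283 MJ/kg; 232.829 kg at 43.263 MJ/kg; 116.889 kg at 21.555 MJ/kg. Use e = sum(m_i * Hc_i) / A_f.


Total energy = 311.905*17.047 + 169.257*19.404 + 416.735*19.283 + 232.829*43.263 + 116.889*21.555
= 5317.045 + 3284.263 + 8035.901 + 10072.88 + 2519.542
= 29229.63 MJ
e = 29229.63 / 141.974 = 205.88 MJ/m^2

205.88 MJ/m^2


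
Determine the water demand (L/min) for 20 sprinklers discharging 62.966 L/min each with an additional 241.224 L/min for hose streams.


Sprinkler demand = 20 * 62.966 = 1259.32 L/min
Total = 1259.32 + 241.224 = 1500.544 L/min

1500.544 L/min


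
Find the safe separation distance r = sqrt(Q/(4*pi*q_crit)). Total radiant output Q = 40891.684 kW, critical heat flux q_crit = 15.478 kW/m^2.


4*pi*q_crit = 194.50
Q/(4*pi*q_crit) = 210.24
r = sqrt(210.24) = 14.500 m

14.500 m


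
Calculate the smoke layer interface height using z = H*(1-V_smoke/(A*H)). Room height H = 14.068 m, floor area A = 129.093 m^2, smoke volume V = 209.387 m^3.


V/(A*H) = 0.11530
1 - 0.11530 = 0.88470
z = 14.068 * 0.88470 = 12.446 m

12.446 m


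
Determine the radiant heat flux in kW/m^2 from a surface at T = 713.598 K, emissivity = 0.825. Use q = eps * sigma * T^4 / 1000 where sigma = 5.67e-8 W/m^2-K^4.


T^4 = 2.5931e+11
q = 0.825 * 5.67e-8 * 2.5931e+11 / 1000 = 12.130 kW/m^2

12.130 kW/m^2


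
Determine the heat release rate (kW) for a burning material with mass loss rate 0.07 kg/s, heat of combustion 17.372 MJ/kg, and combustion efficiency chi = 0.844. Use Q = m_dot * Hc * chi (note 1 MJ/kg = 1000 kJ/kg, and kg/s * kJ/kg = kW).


Hc = 17.372 MJ/kg = 17.372 * 1000 kJ/kg = 17372 kJ/kg
Q = 0.07 kg/s * 17372 kJ/kg * 0.844 = 1026.3 kW

1026.3 kW


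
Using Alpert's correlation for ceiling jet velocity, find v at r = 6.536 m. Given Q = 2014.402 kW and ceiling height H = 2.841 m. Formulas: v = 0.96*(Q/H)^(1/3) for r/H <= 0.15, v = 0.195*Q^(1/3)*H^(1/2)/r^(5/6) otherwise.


r/H = 6.536 / 2.841 = 2.3006
r/H > 0.15, so v = 0.195*Q^(1/3)*H^(1/2)/r^(5/6)
Q^(1/3) = 12.629
H^(1/2) = 1.6855
r^(5/6) = 4.7800
v = 0.195 * 12.629 * 1.6855 / 4.7800 = 0.86841 m/s

0.86841 m/s


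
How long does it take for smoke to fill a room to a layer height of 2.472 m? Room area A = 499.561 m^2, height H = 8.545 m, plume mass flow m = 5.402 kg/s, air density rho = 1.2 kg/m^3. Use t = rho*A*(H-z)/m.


H - z = 6.073 m
t = 1.2 * 499.561 * 6.073 / 5.402 = 673.94 s

673.94 s


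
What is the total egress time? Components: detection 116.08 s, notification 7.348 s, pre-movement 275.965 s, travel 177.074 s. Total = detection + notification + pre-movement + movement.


Total = 116.08 + 7.348 + 275.965 + 177.074 = 576.467 s

576.467 s


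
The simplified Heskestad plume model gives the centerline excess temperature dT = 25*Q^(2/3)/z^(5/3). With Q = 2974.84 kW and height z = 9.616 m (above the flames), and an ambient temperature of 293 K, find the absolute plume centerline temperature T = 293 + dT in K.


Q^(2/3) = 206.84
z^(5/3) = 43.483
dT = 25 * 206.84 / 43.483 = 118.92 K
T = 293 + 118.92 = 411.92 K

411.92 K


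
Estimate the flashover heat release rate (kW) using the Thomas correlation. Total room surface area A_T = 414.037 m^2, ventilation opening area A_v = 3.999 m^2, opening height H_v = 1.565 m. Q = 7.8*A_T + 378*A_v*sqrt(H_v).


7.8*A_T = 3229.5
sqrt(H_v) = 1.2510
378*A_v*sqrt(H_v) = 1891.0
Q = 3229.5 + 1891.0 = 5120.5 kW

5120.5 kW


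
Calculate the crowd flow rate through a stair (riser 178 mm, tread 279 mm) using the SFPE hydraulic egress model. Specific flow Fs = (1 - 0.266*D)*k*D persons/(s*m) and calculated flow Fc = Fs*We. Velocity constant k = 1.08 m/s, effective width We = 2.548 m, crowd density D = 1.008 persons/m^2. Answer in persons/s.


1 - 0.266*D = 1 - 0.266*1.008 = 0.73187
Fs = 0.73187 * 1.08 * 1.008 = 0.79675 persons/(s*m)
Fc = 0.79675 * 2.548 = 2.0301 persons/s

2.0301 persons/s


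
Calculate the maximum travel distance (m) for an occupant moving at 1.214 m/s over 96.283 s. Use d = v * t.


d = 1.214 * 96.283 = 116.89 m

116.89 m


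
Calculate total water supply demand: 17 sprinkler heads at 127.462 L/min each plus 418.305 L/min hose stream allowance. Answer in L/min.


Sprinkler demand = 17 * 127.462 = 2166.854 L/min
Total = 2166.854 + 418.305 = 2585.159 L/min

2585.159 L/min


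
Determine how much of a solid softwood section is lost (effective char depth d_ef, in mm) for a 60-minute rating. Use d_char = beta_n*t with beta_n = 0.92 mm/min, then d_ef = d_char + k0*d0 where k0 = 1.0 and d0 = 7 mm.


d_char = 0.92 * 60 = 55.2 mm
d_ef = 55.2 + 1.0*7 = 62.2 mm

62.2 mm


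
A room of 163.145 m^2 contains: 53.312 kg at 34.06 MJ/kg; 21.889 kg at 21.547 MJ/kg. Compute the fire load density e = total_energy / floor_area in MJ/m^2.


Total energy = 53.312*34.06 + 21.889*21.547
= 1815.807 + 471.6423
= 2287.449 MJ
e = 2287.449 / 163.145 = 14.021 MJ/m^2

14.021 MJ/m^2


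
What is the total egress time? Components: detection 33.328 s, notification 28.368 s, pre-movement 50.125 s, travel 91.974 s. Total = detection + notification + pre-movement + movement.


Total = 33.328 + 28.368 + 50.125 + 91.974 = 203.795 s

203.795 s


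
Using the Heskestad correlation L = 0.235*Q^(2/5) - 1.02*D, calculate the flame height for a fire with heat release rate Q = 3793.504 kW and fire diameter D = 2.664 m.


Q^(2/5) = 27.016
0.235 * Q^(2/5) = 6.3487
1.02 * D = 2.7173
L = 3.6314 m

3.6314 m


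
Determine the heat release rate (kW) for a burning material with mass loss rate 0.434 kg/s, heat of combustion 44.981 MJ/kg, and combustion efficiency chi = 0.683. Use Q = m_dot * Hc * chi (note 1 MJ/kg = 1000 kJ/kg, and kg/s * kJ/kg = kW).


Hc = 44.981 MJ/kg = 44.981 * 1000 kJ/kg = 44981 kJ/kg
Q = 0.434 kg/s * 44981 kJ/kg * 0.683 = 13333 kW

13333 kW


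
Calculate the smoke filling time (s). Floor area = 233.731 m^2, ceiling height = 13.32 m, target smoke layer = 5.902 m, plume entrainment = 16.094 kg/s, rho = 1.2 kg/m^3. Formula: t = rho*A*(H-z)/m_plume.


H - z = 7.418 m
t = 1.2 * 233.731 * 7.418 / 16.094 = 129.28 s

129.28 s


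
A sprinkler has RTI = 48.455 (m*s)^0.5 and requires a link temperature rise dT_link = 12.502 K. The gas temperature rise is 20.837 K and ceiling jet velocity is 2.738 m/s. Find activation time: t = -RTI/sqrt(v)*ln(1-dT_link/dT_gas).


dT_link/dT_gas = 0.59999
ln(1 - 0.59999) = -0.91627
t = -48.455 / sqrt(2.738) * -0.91627 = 26.831 s

26.831 s


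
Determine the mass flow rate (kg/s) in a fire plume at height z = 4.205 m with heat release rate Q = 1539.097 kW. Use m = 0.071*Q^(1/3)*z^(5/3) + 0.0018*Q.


Q^(1/3) = 11.546
z^(5/3) = 10.955
First term = 0.071 * 11.546 * 10.955 = 8.9803
Second term = 0.0018 * 1539.097 = 2.7704
m = 11.751 kg/s

11.751 kg/s


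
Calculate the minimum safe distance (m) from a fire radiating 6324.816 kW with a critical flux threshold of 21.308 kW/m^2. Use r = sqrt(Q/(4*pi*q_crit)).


4*pi*q_crit = 267.76
Q/(4*pi*q_crit) = 23.621
r = sqrt(23.621) = 4.8601 m

4.8601 m


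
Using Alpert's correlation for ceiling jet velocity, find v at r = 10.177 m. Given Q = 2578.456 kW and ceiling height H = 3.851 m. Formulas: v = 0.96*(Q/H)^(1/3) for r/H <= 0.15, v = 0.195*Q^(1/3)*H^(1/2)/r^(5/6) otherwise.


r/H = 10.177 / 3.851 = 2.6427
r/H > 0.15, so v = 0.195*Q^(1/3)*H^(1/2)/r^(5/6)
Q^(1/3) = 13.713
H^(1/2) = 1.9624
r^(5/6) = 6.9133
v = 0.195 * 13.713 * 1.9624 / 6.9133 = 0.75903 m/s

0.75903 m/s


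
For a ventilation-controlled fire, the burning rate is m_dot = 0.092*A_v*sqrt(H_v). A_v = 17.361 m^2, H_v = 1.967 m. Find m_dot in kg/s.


sqrt(H_v) = 1.4025
m_dot = 0.092 * 17.361 * 1.4025 = 2.2401 kg/s

2.2401 kg/s


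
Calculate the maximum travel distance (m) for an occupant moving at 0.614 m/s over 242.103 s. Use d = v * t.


d = 0.614 * 242.103 = 148.65 m

148.65 m


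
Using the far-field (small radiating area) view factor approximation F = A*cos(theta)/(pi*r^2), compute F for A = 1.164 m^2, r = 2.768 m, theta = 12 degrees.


cos(12 deg) = 0.97815
pi*r^2 = 24.070
F = 1.164 * 0.97815 / 24.070 = 0.047302

0.047302


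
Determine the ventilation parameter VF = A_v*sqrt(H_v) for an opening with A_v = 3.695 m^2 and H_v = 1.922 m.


sqrt(H_v) = 1.3864
VF = 3.695 * 1.3864 = 5.1226 m^(5/2)

5.1226 m^(5/2)


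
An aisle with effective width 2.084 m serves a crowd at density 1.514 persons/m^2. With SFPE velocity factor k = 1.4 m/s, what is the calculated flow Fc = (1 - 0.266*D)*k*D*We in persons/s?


1 - 0.266*D = 1 - 0.266*1.514 = 0.59728
Fs = 0.59728 * 1.4 * 1.514 = 1.2660 persons/(s*m)
Fc = 1.2660 * 2.084 = 2.6383 persons/s

2.6383 persons/s


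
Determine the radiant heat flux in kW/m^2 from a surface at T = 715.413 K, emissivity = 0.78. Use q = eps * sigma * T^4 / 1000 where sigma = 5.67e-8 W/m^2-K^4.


T^4 = 2.6196e+11
q = 0.78 * 5.67e-8 * 2.6196e+11 / 1000 = 11.585 kW/m^2

11.585 kW/m^2


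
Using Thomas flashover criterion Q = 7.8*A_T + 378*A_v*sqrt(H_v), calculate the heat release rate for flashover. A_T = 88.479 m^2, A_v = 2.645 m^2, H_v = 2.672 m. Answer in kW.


7.8*A_T = 690.14
sqrt(H_v) = 1.6346
378*A_v*sqrt(H_v) = 1634.3
Q = 690.14 + 1634.3 = 2324.5 kW

2324.5 kW


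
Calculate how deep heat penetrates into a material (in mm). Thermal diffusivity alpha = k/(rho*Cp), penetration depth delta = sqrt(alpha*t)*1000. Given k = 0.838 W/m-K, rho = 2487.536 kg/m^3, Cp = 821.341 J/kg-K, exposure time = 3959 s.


alpha = 0.838 / (2487.536 * 821.341) = 4.1016e-07 m^2/s
alpha * t = 0.0016238
delta = sqrt(0.0016238) * 1000 = 40.297 mm

40.297 mm


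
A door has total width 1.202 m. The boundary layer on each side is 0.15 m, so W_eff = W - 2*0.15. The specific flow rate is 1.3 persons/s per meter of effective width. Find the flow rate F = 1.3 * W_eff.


W_eff = 1.202 - 0.30 = 0.902 m
F = 1.3 * 0.902 = 1.1726 persons/s

1.1726 persons/s


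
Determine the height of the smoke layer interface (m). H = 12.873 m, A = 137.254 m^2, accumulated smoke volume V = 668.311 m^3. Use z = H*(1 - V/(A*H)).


V/(A*H) = 0.37825
1 - 0.37825 = 0.62175
z = 12.873 * 0.62175 = 8.0038 m

8.0038 m


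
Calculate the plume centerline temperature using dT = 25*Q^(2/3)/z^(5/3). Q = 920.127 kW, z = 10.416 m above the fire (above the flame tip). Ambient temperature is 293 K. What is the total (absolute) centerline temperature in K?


Q^(2/3) = 94.602
z^(5/3) = 49.678
dT = 25 * 94.602 / 49.678 = 47.607 K
T = 293 + 47.607 = 340.61 K

340.61 K


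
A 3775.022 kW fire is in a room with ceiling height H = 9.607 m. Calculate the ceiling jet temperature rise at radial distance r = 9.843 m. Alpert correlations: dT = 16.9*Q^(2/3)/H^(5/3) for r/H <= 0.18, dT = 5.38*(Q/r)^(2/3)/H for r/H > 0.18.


r/H = 9.843 / 9.607 = 1.0246
r/H > 0.18, so dT = 5.38*(Q/r)^(2/3)/H
Q/r = 383.52
(Q/r)^(2/3) = 52.787
dT = 5.38 * 52.787 / 9.607 = 29.561 K

29.561 K


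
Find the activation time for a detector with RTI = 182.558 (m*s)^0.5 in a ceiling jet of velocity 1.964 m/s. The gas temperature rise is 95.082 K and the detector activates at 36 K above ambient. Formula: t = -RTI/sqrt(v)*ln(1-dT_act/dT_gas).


dT_act/dT_gas = 0.37862
ln(1 - 0.37862) = -0.47581
t = -182.558 / sqrt(1.964) * -0.47581 = 61.982 s

61.982 s


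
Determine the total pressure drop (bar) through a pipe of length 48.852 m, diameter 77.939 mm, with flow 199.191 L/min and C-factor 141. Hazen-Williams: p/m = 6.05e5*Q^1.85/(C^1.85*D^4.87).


Q^1.85 = 17933
C^1.85 = 9463.6
D^4.87 = 1.6325e+09
p/m = 0.00070227 bar/m
p_total = 0.00070227 * 48.852 = 0.034307 bar

0.034307 bar


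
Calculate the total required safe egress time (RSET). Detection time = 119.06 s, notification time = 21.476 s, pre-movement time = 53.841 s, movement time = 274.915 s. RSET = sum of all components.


Total = 119.06 + 21.476 + 53.841 + 274.915 = 469.292 s

469.292 s


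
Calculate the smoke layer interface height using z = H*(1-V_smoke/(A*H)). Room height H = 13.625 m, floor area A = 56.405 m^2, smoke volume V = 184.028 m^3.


V/(A*H) = 0.23946
1 - 0.23946 = 0.76054
z = 13.625 * 0.76054 = 10.362 m

10.362 m


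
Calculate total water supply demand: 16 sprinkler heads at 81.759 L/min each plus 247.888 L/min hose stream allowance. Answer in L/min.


Sprinkler demand = 16 * 81.759 = 1308.144 L/min
Total = 1308.144 + 247.888 = 1556.032 L/min

1556.032 L/min


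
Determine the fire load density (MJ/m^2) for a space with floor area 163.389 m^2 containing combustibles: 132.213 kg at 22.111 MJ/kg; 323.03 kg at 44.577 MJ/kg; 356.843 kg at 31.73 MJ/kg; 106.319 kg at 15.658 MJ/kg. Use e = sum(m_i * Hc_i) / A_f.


Total energy = 132.213*22.111 + 323.03*44.577 + 356.843*31.73 + 106.319*15.658
= 2923.362 + 14399.71 + 11322.63 + 1664.743
= 30310.44 MJ
e = 30310.44 / 163.389 = 185.51 MJ/m^2

185.51 MJ/m^2


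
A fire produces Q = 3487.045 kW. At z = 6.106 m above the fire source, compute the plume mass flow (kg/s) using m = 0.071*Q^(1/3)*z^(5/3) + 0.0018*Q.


Q^(1/3) = 15.164
z^(5/3) = 20.398
First term = 0.071 * 15.164 * 20.398 = 21.962
Second term = 0.0018 * 3487.045 = 6.2767
m = 28.239 kg/s

28.239 kg/s
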